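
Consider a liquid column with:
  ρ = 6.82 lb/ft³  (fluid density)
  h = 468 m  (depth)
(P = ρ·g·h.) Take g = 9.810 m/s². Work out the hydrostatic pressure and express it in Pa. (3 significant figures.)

Directly: P = ρgh.
ρ = 6.82 lb/ft³ = 109.2 kg/m³; h = 468 m; g = 9.810 m/s².
P = 5.016×10^5 Pa  (the unit combination reduces to kg/(m·s²) = Pa)

5.02×10^5 Pa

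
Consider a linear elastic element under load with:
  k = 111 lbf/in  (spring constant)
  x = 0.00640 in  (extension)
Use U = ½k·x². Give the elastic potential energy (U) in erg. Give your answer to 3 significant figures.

2570 erg

Directly: U = ½kx².
k = 111 lbf/in = 19439 N/m; x = 0.00640 in = 1.626×10^-4 m.
U = 2.568×10^-4 J
2.568×10^-4 J × (1 erg / 1.000×10^-7 J) = 2568 erg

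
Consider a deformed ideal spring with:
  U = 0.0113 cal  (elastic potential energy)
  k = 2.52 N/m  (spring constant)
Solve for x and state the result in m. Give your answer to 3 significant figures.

0.194 m

Rearranging U = ½k·x² for x: x = √(2U/k).
U = 0.0113 cal = 0.04728 J; k = 2.52 N/m.
x = 0.1937 m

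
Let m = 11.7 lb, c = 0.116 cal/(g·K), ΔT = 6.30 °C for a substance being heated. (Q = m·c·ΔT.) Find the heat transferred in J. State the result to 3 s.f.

Directly: Q = mcΔT.
m = 11.7 lb = 5.307 kg; c = 0.116 cal/(g·K) = 485.3 J/(kg·K); ΔT = 6.30 °C = 6.300 K.
Q = 16227 J

16200 J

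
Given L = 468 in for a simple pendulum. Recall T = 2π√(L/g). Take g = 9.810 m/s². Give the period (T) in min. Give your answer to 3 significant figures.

0.115 min

T is given directly by: T = 2π√(L/g).
L = 468 in = 11.89 m; g = 9.810 m/s².
T = 6.916 s
6.916 s × (1 min / 60.00 s) = 0.1153 min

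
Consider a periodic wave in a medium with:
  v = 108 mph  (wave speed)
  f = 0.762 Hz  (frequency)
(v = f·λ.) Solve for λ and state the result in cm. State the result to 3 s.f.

6340 cm

Rearranging v = f·λ for λ: λ = v/f.
v = 108 mph = 48.28 m/s; f = 0.762 Hz.
λ = 63.36 m
63.36 m × (1 cm / 0.01000 m) = 6336 cm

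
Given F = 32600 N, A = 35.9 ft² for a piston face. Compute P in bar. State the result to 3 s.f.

0.0977 bar

Directly: P = F/A.
F = 32600 N; A = 35.9 ft² = 3.335 m².
P = 9774 Pa
9774 Pa × (1 bar / 1.000×10^5 Pa) = 0.09774 bar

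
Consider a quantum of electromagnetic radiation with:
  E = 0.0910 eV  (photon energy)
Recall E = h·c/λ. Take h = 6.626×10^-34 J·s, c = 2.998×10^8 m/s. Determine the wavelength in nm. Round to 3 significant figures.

Rearranging E = h·c/λ for λ: λ = hc/E.
E = 0.0910 eV = 1.458×10^-20 J; h = 6.626×10^-34 J·s; c = 2.998×10^8 m/s.
λ = 1.362×10^-5 m
1.362×10^-5 m × (1 nm / 1.000×10^-9 m) = 13625 nm

13600 nm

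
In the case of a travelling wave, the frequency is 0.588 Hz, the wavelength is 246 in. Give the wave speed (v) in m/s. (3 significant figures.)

Directly: v = fλ.
f = 0.588 Hz; λ = 246 in = 6.248 m.
v = 3.674 m/s

3.67 m/s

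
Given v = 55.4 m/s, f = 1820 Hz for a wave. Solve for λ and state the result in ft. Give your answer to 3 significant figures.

0.0999 ft

Rearranging: λ = v/f.
v = 55.4 m/s; f = 1820 Hz.
λ = 0.03044 m
0.03044 m × (1 ft / 0.3048 m) = 0.09987 ft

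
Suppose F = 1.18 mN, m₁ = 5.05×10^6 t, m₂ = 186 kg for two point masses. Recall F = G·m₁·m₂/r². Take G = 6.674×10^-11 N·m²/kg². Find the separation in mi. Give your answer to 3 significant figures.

Rearranging F = G·m₁·m₂/r² for r: r = √(G·m₁m₂/F).
F = 1.18 mN = 0.001180 N; m₁ = 5.05×10^6 t = 5.050×10^9 kg; m₂ = 186 kg; G = 6.674×10^-11 N·m²/kg².
r = 230.5 m
230.5 m × (1 mi / 1609 m) = 0.1432 mi

0.143 mi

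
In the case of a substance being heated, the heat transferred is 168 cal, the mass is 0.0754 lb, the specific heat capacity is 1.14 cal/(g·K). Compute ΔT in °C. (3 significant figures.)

4.31 °C

Rearranging Q = m·c·ΔT for ΔT: ΔT = Q/(m·c).
Q = 168 cal = 702.9 J; m = 0.0754 lb = 0.03420 kg; c = 1.14 cal/(g·K) = 4770 J/(kg·K).
ΔT = 4.309 K
Since 1 °C = 1 K, 4.309 °C.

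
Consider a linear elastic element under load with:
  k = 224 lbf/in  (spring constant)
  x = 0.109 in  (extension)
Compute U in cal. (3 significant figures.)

Directly: U = ½kx².
k = 224 lbf/in = 39228 N/m; x = 0.109 in = 0.002769 m.
U = 0.1503 J
0.1503 J × (1 cal / 4.184 J) = 0.03593 cal

0.0359 cal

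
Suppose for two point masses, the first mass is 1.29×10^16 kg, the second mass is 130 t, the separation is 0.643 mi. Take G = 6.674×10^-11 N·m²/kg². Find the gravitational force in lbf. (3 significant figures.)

From Newton's law of gravitation: F = Gm₁m₂/r².
m₁ = 1.29×10^16 kg; m₂ = 130 t = 1.300×10^5 kg; r = 0.643 mi = 1035 m; G = 6.674×10^-11 N·m²/kg².
F = 1.045×10^5 N
1.045×10^5 N × (1 lbf / 4.448 N) = 23497 lbf

23500 lbf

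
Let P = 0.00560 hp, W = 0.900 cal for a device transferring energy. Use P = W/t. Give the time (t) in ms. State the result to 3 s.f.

902 ms

Rearranging P = W/t for t: t = W/P.
P = 0.00560 hp = 4.176 W; W = 0.900 cal = 3.766 J.
t = 0.9017 s
0.9017 s × (1 ms / 0.001000 s) = 901.7 ms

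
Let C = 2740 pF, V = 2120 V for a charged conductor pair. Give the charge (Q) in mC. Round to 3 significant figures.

Rearranging C = Q/V for Q: Q = CV.
C = 2740 pF = 2.740×10^-9 F; V = 2120 V.
Q = 5.809×10^-6 C
5.809×10^-6 C × (1 mC / 0.001000 C) = 0.005809 mC

0.00581 mC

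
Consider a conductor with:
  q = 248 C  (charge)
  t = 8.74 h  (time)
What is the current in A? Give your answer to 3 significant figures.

Rearranging: I = q/t.
q = 248 C; t = 8.74 h = 31464 s.
I = 0.007882 A

0.00788 A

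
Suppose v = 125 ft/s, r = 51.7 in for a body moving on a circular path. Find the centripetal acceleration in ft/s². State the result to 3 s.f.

Directly: a = v²/r.
v = 125 ft/s = 38.10 m/s; r = 51.7 in = 1.313 m.
a = 1105 m/s²
1105 m/s² × (1 ft/s² / 0.3048 m/s²) = 3627 ft/s²

3630 ft/s²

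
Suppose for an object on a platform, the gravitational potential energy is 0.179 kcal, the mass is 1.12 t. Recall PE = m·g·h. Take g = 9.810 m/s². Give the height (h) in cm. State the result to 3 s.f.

6.82 cm

Rearranging PE = m·g·h for h: h = PE/(m·g).
PE = 0.179 kcal = 748.9 J; m = 1.12 t = 1120 kg; g = 9.810 m/s².
h = 0.06816 m
0.06816 m × (1 cm / 0.01000 m) = 6.816 cm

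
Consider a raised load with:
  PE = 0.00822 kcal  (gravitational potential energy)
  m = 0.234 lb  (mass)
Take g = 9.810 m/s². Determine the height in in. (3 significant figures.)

1300 in

Rearranging PE = m·g·h for h: h = PE/(m·g).
PE = 0.00822 kcal = 34.39 J; m = 0.234 lb = 0.1061 kg; g = 9.810 m/s².
h = 33.03 m
33.03 m × (1 in / 0.02540 m) = 1300 in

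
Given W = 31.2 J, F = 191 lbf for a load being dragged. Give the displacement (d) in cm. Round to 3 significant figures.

3.67 cm

Rearranging W = F·d for d: d = W/F.
W = 31.2 J; F = 191 lbf = 849.6 N.
d = 0.03672 m
0.03672 m × (1 cm / 0.01000 m) = 3.672 cm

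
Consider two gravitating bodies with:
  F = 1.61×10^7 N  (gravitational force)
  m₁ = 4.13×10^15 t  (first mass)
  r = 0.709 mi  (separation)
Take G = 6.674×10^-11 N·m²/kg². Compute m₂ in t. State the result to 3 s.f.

76.0 t

From Newton's law of gravitation: m₂ = F·r²/(G·m₁).
F = 1.61×10^7 N; m₁ = 4.13×10^15 t = 4.130×10^18 kg; r = 0.709 mi = 1141 m; G = 6.674×10^-11 N·m²/kg².
m₂ = 76047 kg
76047 kg × (1 t / 1000 kg) = 76.05 t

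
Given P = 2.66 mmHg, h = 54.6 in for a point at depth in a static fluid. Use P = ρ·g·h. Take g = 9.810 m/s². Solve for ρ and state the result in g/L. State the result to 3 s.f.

Rearranging: ρ = P/(g·h).
P = 2.66 mmHg = 354.6 Pa; h = 54.6 in = 1.387 m; g = 9.810 m/s².
ρ = 26.07 kg/m³
Since 1 g/L = 1 kg/m³, 26.07 g/L.

26.1 g/L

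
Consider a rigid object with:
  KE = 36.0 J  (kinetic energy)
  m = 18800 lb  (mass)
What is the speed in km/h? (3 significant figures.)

Rearranging: v = √(2·KE/m).
KE = 36.0 J; m = 18800 lb = 8528 kg.
v = 0.09189 m/s
0.09189 m/s × (1 km/h / 0.2778 m/s) = 0.3308 km/h

0.331 km/h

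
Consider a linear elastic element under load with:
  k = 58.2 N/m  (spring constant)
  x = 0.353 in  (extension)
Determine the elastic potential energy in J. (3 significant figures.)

Directly: U = ½kx².
k = 58.2 N/m; x = 0.353 in = 0.008966 m.
U = 0.002339 J  (the unit combination reduces to kg·m²/s² = J)

0.00234 J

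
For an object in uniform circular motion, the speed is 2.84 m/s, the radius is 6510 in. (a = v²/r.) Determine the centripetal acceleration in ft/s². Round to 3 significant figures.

a is given directly by: a = v²/r.
v = 2.84 m/s; r = 6510 in = 165.4 m.
a = 0.04878 m/s²
0.04878 m/s² × (1 ft/s² / 0.3048 m/s²) = 0.1600 ft/s²

0.160 ft/s²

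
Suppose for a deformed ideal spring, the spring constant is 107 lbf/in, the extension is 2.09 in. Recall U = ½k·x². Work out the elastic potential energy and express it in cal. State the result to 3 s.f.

U is given directly by: U = ½kx².
k = 107 lbf/in = 18739 N/m; x = 2.09 in = 0.05309 m.
U = 26.40 J
26.40 J × (1 cal / 4.184 J) = 6.311 cal

6.31 cal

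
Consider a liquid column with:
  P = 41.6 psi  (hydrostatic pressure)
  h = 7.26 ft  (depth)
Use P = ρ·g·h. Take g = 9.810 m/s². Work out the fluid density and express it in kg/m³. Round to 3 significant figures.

Rearranging P = ρ·g·h for ρ: ρ = P/(g·h).
P = 41.6 psi = 2.868×10^5 Pa; h = 7.26 ft = 2.213 m; g = 9.810 m/s².
ρ = 13213 kg/m³

13200 kg/m³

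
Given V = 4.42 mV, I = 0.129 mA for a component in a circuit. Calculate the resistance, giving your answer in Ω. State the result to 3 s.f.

From Ohm's law: R = V/I.
V = 4.42 mV = 0.004420 V; I = 0.129 mA = 1.290×10^-4 A.
R = 34.26 Ω

34.3 Ω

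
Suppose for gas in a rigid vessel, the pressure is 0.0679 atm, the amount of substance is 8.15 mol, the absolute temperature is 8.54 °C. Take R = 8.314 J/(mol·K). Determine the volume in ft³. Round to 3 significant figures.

Solving PV = nRT for V: V = nRT/P.
P = 0.0679 atm = 6880 Pa; n = 8.15 mol; T = 8.54 °C = 281.7 K; R = 8.314 J/(mol·K).
V = 2.774 m³
2.774 m³ × (1 ft³ / 0.02832 m³) = 97.97 ft³

98.0 ft³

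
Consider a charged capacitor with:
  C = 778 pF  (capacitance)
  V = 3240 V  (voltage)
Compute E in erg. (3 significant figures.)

E is given directly by: E = ½CV².
C = 778 pF = 7.780×10^-10 F; V = 3240 V.
E = 0.004084 J
0.004084 J × (1 erg / 1.000×10^-7 J) = 40836 erg

40800 erg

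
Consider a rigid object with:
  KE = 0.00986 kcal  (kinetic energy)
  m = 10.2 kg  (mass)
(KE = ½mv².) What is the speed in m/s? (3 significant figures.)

2.84 m/s

Solving KE = ½mv² for v: v = √(2·KE/m).
KE = 0.00986 kcal = 41.25 J; m = 10.2 kg.
v = 2.844 m/s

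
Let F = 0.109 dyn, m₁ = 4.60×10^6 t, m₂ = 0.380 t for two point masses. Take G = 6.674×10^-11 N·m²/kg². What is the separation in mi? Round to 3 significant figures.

From Newton's law of gravitation: r = √(G·m₁m₂/F).
F = 0.109 dyn = 1.090×10^-6 N; m₁ = 4.60×10^6 t = 4.600×10^9 kg; m₂ = 0.380 t = 380.0 kg; G = 6.674×10^-11 N·m²/kg².
r = 10345 m
10345 m × (1 mi / 1609 m) = 6.428 mi

6.43 mi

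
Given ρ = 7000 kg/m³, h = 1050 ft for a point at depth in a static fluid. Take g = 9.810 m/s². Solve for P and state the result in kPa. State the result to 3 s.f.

22000 kPa

P is given directly by: P = ρgh.
ρ = 7000 kg/m³; h = 1050 ft = 320.0 m; g = 9.810 m/s².
P = 2.198×10^7 Pa
2.198×10^7 Pa × (1 kPa / 1000 Pa) = 21977 kPa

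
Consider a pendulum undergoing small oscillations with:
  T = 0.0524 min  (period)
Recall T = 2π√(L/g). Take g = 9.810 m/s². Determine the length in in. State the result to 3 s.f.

96.7 in

Rearranging T = 2π√(L/g) for L: L = g·(T/2π)².
T = 0.0524 min = 3.144 s; g = 9.810 m/s².
L = 2.456 m
2.456 m × (1 in / 0.02540 m) = 96.70 in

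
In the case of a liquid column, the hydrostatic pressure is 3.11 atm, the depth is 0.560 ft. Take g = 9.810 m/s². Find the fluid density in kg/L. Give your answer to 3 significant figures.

Rearranging P = ρ·g·h for ρ: ρ = P/(g·h).
P = 3.11 atm = 3.151×10^5 Pa; h = 0.560 ft = 0.1707 m; g = 9.810 m/s².
ρ = 1.882×10^5 kg/m³
1.882×10^5 kg/m³ × (1 kg/L / 1000 kg/m³) = 188.2 kg/L

188 kg/L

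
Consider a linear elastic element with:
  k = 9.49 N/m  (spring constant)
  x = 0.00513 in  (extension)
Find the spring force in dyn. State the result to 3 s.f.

From Hooke's law: F = kx.
k = 9.49 N/m; x = 0.00513 in = 1.303×10^-4 m.
F = 0.001237 N
0.001237 N × (1 dyn / 1.000×10^-5 N) = 123.7 dyn

124 dyn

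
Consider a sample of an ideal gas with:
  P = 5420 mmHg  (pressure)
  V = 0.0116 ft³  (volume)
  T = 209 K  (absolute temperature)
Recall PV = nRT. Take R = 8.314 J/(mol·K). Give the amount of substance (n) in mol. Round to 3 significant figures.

Rearranging PV = nRT for n: n = PV/(RT).
P = 5420 mmHg = 7.226×10^5 Pa; V = 0.0116 ft³ = 3.285×10^-4 m³; T = 209 K; R = 8.314 J/(mol·K).
n = 0.1366 mol

0.137 mol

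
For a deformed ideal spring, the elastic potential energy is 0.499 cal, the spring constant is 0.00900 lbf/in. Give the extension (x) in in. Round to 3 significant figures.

Rearranging U = ½k·x² for x: x = √(2U/k).
U = 0.499 cal = 2.088 J; k = 0.00900 lbf/in = 1.576 N/m.
x = 1.628 m
1.628 m × (1 in / 0.02540 m) = 64.08 in

64.1 in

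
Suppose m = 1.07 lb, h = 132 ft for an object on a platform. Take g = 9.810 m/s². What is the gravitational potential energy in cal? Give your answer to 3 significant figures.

45.8 cal

Directly: PE = mgh.
m = 1.07 lb = 0.4853 kg; h = 132 ft = 40.23 m; g = 9.810 m/s².
PE = 191.6 J
191.6 J × (1 cal / 4.184 J) = 45.78 cal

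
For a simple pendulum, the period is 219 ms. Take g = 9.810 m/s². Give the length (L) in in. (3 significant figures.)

Rearranging: L = g·(T/2π)².
T = 219 ms = 0.2190 s; g = 9.810 m/s².
L = 0.01192 m
0.01192 m × (1 in / 0.02540 m) = 0.4692 in

0.469 in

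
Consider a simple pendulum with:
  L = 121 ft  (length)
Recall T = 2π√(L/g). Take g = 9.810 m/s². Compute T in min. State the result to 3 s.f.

Directly: T = 2π√(L/g).
L = 121 ft = 36.88 m; g = 9.810 m/s².
T = 12.18 s
12.18 s × (1 min / 60.00 s) = 0.2030 min

0.203 min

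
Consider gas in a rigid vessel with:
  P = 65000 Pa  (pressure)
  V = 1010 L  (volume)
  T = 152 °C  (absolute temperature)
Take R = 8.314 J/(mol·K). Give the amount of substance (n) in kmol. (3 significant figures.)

0.0186 kmol

Rearranging PV = nRT for n: n = PV/(RT).
P = 65000 Pa; V = 1010 L = 1.010 m³; T = 152 °C = 425.1 K; R = 8.314 J/(mol·K).
n = 18.57 mol
18.57 mol × (1 kmol / 1000 mol) = 0.01857 kmol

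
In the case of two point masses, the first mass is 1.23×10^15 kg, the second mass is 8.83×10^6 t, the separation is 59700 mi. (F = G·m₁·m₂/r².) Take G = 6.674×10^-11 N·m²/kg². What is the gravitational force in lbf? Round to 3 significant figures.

0.0177 lbf

From Newton's law of gravitation: F = Gm₁m₂/r².
m₁ = 1.23×10^15 kg; m₂ = 8.83×10^6 t = 8.830×10^9 kg; r = 59700 mi = 9.608×10^7 m; G = 6.674×10^-11 N·m²/kg².
F = 0.07852 N
0.07852 N × (1 lbf / 4.448 N) = 0.01765 lbf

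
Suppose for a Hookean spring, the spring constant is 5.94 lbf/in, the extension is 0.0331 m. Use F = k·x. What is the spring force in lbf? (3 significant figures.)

Directly: F = kx.
k = 5.94 lbf/in = 1040 N/m; x = 0.0331 m.
F = 34.43 N  (the unit combination reduces to kg·m/s² = N)
34.43 N × (1 lbf / 4.448 N) = 7.741 lbf

7.74 lbf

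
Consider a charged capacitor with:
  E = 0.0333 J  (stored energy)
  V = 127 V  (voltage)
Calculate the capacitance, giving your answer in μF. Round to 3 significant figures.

Rearranging E = ½C·V² for C: C = 2E/V².
E = 0.0333 J; V = 127 V.
C = 4.129×10^-6 F
4.129×10^-6 F × (1 μF / 1.000×10^-6 F) = 4.129 μF

4.13 μF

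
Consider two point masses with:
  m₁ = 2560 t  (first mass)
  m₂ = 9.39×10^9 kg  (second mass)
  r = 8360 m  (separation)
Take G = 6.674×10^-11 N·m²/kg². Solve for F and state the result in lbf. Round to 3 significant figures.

From Newton's law of gravitation: F = Gm₁m₂/r².
m₁ = 2560 t = 2.560×10^6 kg; m₂ = 9.39×10^9 kg; r = 8360 m; G = 6.674×10^-11 N·m²/kg².
F = 0.02296 N
0.02296 N × (1 lbf / 4.448 N) = 0.005161 lbf

0.00516 lbf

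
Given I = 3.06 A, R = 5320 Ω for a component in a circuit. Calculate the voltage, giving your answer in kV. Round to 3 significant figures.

From Ohm's law: V = IR.
I = 3.06 A; R = 5320 Ω.
V = 16279 V
16279 V × (1 kV / 1000 V) = 16.28 kV

16.3 kV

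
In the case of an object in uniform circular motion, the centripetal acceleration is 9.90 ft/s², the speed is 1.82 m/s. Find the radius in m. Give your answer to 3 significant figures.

Rearranging a = v²/r for r: r = v²/a.
a = 9.90 ft/s² = 3.018 m/s²; v = 1.82 m/s.
r = 1.098 m

1.10 m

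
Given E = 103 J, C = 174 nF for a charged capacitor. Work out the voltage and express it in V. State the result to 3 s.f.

Rearranging: V = √(2E/C).
E = 103 J; C = 174 nF = 1.740×10^-7 F.
V = 34408 V  (the unit combination reduces to kg·m²/(A·s³) = V)

34400 V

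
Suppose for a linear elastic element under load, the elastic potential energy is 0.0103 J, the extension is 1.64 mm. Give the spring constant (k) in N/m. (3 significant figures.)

7660 N/m

Rearranging U = ½k·x² for k: k = 2U/x².
U = 0.0103 J; x = 1.64 mm = 0.001640 m.
k = 7659 N/m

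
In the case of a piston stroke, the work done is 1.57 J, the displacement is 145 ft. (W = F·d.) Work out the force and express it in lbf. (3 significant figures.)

Solving W = F·d for F: F = W/d.
W = 1.57 J; d = 145 ft = 44.20 m.
F = 0.03552 N
0.03552 N × (1 lbf / 4.448 N) = 0.007986 lbf

0.00799 lbf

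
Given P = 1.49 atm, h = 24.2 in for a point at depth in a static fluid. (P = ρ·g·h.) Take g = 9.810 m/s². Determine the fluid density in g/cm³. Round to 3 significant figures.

Rearranging: ρ = P/(g·h).
P = 1.49 atm = 1.510×10^5 Pa; h = 24.2 in = 0.6147 m; g = 9.810 m/s².
ρ = 25037 kg/m³
25037 kg/m³ × (1 g/cm³ / 1000 kg/m³) = 25.04 g/cm³

25.0 g/cm³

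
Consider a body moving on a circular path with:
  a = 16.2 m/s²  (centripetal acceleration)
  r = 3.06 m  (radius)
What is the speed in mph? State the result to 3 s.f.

Solving a = v²/r for v: v = √(a·r).
a = 16.2 m/s²; r = 3.06 m.
v = 7.041 m/s
7.041 m/s × (1 mph / 0.4470 m/s) = 15.75 mph

15.7 mph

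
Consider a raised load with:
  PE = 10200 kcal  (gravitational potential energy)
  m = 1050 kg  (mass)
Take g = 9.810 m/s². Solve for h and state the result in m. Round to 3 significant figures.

Rearranging: h = PE/(m·g).
PE = 10200 kcal = 4.268×10^7 J; m = 1050 kg; g = 9.810 m/s².
h = 4143 m

4140 m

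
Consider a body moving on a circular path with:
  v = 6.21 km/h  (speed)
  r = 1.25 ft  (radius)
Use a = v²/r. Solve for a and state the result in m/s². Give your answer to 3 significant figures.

7.81 m/s²

a is given directly by: a = v²/r.
v = 6.21 km/h = 1.725 m/s; r = 1.25 ft = 0.3810 m.
a = 7.810 m/s²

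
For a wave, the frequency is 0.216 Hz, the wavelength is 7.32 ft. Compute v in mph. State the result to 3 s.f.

v is given directly by: v = fλ.
f = 0.216 Hz; λ = 7.32 ft = 2.231 m.
v = 0.4819 m/s
0.4819 m/s × (1 mph / 0.4470 m/s) = 1.078 mph

1.08 mph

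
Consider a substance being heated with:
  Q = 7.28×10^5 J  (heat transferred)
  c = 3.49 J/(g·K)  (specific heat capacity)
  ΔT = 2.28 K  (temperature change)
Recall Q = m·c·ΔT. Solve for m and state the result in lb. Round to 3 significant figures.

Solving Q = m·c·ΔT for m: m = Q/(c·ΔT).
Q = 7.28×10^5 J; c = 3.49 J/(g·K) = 3490 J/(kg·K); ΔT = 2.28 K.
m = 91.49 kg
91.49 kg × (1 lb / 0.4536 kg) = 201.7 lb

202 lb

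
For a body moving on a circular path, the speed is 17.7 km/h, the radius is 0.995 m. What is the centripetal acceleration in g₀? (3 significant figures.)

2.48 g₀

a is given directly by: a = v²/r.
v = 17.7 km/h = 4.917 m/s; r = 0.995 m.
a = 24.30 m/s²
24.30 m/s² × (1 g₀ / 9.807 m/s²) = 2.477 g₀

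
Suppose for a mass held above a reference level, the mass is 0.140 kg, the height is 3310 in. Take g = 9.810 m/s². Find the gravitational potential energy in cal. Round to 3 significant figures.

27.6 cal

Directly: PE = mgh.
m = 0.140 kg; h = 3310 in = 84.07 m; g = 9.810 m/s².
PE = 115.5 J
115.5 J × (1 cal / 4.184 J) = 27.60 cal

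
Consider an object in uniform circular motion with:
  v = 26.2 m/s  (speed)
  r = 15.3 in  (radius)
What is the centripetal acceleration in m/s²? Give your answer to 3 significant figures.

a is given directly by: a = v²/r.
v = 26.2 m/s; r = 15.3 in = 0.3886 m.
a = 1766 m/s²

1770 m/s²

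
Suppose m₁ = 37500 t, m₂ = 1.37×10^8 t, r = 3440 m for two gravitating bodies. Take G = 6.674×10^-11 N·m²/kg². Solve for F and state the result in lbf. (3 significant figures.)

6.51 lbf

From Newton's law of gravitation: F = Gm₁m₂/r².
m₁ = 37500 t = 3.750×10^7 kg; m₂ = 1.37×10^8 t = 1.370×10^11 kg; r = 3440 m; G = 6.674×10^-11 N·m²/kg².
F = 28.97 N  (the unit combination reduces to kg·m/s² = N)
28.97 N × (1 lbf / 4.448 N) = 6.514 lbf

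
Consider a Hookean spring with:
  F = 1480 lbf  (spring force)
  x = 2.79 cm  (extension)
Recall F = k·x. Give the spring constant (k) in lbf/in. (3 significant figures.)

From Hooke's law: k = F/x.
F = 1480 lbf = 6583 N; x = 2.79 cm = 0.02790 m.
k = 2.360×10^5 N/m
2.360×10^5 N/m × (1 lbf/in / 175.1 N/m) = 1347 lbf/in

1350 lbf/in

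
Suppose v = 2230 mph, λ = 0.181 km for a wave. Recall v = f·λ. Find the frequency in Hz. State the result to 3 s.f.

Rearranging v = f·λ for f: f = v/λ.
v = 2230 mph = 996.9 m/s; λ = 0.181 km = 181.0 m.
f = 5.508 Hz

5.51 Hz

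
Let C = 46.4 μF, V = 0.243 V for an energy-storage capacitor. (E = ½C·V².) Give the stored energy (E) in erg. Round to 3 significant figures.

13.7 erg

E is given directly by: E = ½CV².
C = 46.4 μF = 4.640×10^-5 F; V = 0.243 V.
E = 1.370×10^-6 J
1.370×10^-6 J × (1 erg / 1.000×10^-7 J) = 13.70 erg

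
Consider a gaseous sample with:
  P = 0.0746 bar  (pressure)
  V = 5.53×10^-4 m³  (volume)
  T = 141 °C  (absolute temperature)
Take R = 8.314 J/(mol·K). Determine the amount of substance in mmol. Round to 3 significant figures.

1.20 mmol

Rearranging PV = nRT for n: n = PV/(RT).
P = 0.0746 bar = 7460 Pa; V = 5.53×10^-4 m³; T = 141 °C = 414.1 K; R = 8.314 J/(mol·K).
n = 0.001198 mol
0.001198 mol × (1 mmol / 0.001000 mol) = 1.198 mmol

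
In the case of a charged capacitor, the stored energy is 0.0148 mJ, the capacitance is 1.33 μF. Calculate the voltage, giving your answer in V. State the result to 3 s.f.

Solving E = ½C·V² for V: V = √(2E/C).
E = 0.0148 mJ = 1.480×10^-5 J; C = 1.33 μF = 1.330×10^-6 F.
V = 4.718 V

4.72 V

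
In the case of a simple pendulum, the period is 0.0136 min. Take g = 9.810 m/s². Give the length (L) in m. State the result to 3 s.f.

Solving T = 2π√(L/g) for L: L = g·(T/2π)².
T = 0.0136 min = 0.8160 s; g = 9.810 m/s².
L = 0.1655 m

0.165 m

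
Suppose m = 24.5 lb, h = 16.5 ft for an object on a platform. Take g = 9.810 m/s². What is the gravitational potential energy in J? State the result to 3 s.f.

548 J

PE is given directly by: PE = mgh.
m = 24.5 lb = 11.11 kg; h = 16.5 ft = 5.029 m; g = 9.810 m/s².
PE = 548.3 J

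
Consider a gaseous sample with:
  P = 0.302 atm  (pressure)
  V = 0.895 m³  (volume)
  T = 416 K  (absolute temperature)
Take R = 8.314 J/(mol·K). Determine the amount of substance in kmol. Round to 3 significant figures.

From the ideal-gas law: n = PV/(RT).
P = 0.302 atm = 30600 Pa; V = 0.895 m³; T = 416 K; R = 8.314 J/(mol·K).
n = 7.919 mol
7.919 mol × (1 kmol / 1000 mol) = 0.007919 kmol

0.00792 kmol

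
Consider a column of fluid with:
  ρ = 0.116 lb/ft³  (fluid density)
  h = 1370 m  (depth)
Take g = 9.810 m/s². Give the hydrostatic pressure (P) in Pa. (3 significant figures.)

25000 Pa

Directly: P = ρgh.
ρ = 0.116 lb/ft³ = 1.858 kg/m³; h = 1370 m; g = 9.810 m/s².
P = 24973 Pa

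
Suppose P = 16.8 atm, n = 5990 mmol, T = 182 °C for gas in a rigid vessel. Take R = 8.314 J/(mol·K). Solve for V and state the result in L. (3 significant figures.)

From the ideal-gas law: V = nRT/P.
P = 16.8 atm = 1.702×10^6 Pa; n = 5990 mmol = 5.990 mol; T = 182 °C = 455.1 K; R = 8.314 J/(mol·K).
V = 0.01332 m³
0.01332 m³ × (1 L / 0.001000 m³) = 13.32 L

13.3 L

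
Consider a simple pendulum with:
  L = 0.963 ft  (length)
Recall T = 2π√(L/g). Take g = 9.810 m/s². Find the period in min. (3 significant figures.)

Directly: T = 2π√(L/g).
L = 0.963 ft = 0.2935 m; g = 9.810 m/s².
T = 1.087 s
1.087 s × (1 min / 60.00 s) = 0.01811 min

0.0181 min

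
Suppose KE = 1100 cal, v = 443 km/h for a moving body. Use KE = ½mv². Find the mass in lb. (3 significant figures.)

1.34 lb

Solving KE = ½mv² for m: m = 2·KE/v².
KE = 1100 cal = 4602 J; v = 443 km/h = 123.1 m/s.
m = 0.6079 kg
0.6079 kg × (1 lb / 0.4536 kg) = 1.340 lb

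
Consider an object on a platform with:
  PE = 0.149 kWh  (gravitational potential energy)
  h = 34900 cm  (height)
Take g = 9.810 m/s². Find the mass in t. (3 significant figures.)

0.157 t

Solving PE = m·g·h for m: m = PE/(g·h).
PE = 0.149 kWh = 5.364×10^5 J; h = 34900 cm = 349.0 m; g = 9.810 m/s².
m = 156.7 kg
156.7 kg × (1 t / 1000 kg) = 0.1567 t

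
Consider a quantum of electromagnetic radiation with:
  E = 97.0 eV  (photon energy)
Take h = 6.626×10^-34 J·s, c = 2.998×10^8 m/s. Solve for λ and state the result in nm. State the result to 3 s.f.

12.8 nm

Rearranging E = h·c/λ for λ: λ = hc/E.
E = 97.0 eV = 1.554×10^-17 J; h = 6.626×10^-34 J·s; c = 2.998×10^8 m/s.
λ = 1.278×10^-8 m
1.278×10^-8 m × (1 nm / 1.000×10^-9 m) = 12.78 nm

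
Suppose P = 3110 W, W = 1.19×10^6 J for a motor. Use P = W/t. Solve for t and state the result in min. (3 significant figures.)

Rearranging: t = W/P.
P = 3110 W; W = 1.19×10^6 J.
t = 382.6 s
382.6 s × (1 min / 60.00 s) = 6.377 min

6.38 min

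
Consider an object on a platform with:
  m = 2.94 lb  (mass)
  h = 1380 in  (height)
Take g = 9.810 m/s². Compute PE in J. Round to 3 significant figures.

PE is given directly by: PE = mgh.
m = 2.94 lb = 1.334 kg; h = 1380 in = 35.05 m; g = 9.810 m/s².
PE = 458.6 J

459 J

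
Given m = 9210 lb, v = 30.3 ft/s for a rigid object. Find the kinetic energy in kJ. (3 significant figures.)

KE is given directly by: KE = ½mv².
m = 9210 lb = 4178 kg; v = 30.3 ft/s = 9.235 m/s.
KE = 1.782×10^5 J  (the unit combination reduces to kg·m²/s² = J)
1.782×10^5 J × (1 kJ / 1000 J) = 178.2 kJ

178 kJ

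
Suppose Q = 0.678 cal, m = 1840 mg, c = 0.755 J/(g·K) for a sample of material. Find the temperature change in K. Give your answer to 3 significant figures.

Rearranging Q = m·c·ΔT for ΔT: ΔT = Q/(m·c).
Q = 0.678 cal = 2.837 J; m = 1840 mg = 0.001840 kg; c = 0.755 J/(g·K) = 755.0 J/(kg·K).
ΔT = 2.042 K

2.04 K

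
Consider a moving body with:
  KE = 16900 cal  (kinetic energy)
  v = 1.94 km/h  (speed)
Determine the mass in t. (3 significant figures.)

Rearranging KE = ½mv² for m: m = 2·KE/v².
KE = 16900 cal = 70710 J; v = 1.94 km/h = 0.5389 m/s.
m = 4.870×10^5 kg
4.870×10^5 kg × (1 t / 1000 kg) = 487.0 t

487 t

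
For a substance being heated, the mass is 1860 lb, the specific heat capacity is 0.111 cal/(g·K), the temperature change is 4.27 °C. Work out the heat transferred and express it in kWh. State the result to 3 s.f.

Directly: Q = mcΔT.
m = 1860 lb = 843.7 kg; c = 0.111 cal/(g·K) = 464.4 J/(kg·K); ΔT = 4.27 °C = 4.270 K.
Q = 1.673×10^6 J  (the unit combination reduces to kg·m²/s² = J)
1.673×10^6 J × (1 kWh / 3.600×10^6 J) = 0.4647 kWh

0.465 kWh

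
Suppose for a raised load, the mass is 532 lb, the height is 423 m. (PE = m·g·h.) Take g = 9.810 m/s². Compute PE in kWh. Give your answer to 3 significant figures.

0.278 kWh

PE is given directly by: PE = mgh.
m = 532 lb = 241.3 kg; h = 423 m; g = 9.810 m/s².
PE = 1.001×10^6 J
1.001×10^6 J × (1 kWh / 3.600×10^6 J) = 0.2782 kWh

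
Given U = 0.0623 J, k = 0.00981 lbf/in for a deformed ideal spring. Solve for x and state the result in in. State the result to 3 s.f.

Rearranging: x = √(2U/k).
U = 0.0623 J; k = 0.00981 lbf/in = 1.718 N/m.
x = 0.2693 m
0.2693 m × (1 in / 0.02540 m) = 10.60 in

10.6 in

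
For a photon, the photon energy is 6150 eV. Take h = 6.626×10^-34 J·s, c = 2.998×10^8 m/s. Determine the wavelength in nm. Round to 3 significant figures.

0.202 nm

Rearranging: λ = hc/E.
E = 6150 eV = 9.853×10^-16 J; h = 6.626×10^-34 J·s; c = 2.998×10^8 m/s.
λ = 2.016×10^-10 m
2.016×10^-10 m × (1 nm / 1.000×10^-9 m) = 0.2016 nm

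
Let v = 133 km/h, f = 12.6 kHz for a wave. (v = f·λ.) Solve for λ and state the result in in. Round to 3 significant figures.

0.115 in

Solving v = f·λ for λ: λ = v/f.
v = 133 km/h = 36.94 m/s; f = 12.6 kHz = 12600 Hz.
λ = 0.002932 m
0.002932 m × (1 in / 0.02540 m) = 0.1154 in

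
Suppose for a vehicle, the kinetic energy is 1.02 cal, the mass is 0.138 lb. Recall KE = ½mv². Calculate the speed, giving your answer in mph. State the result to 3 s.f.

26.1 mph

Rearranging KE = ½mv² for v: v = √(2·KE/m).
KE = 1.02 cal = 4.268 J; m = 0.138 lb = 0.06260 kg.
v = 11.68 m/s
11.68 m/s × (1 mph / 0.4470 m/s) = 26.12 mph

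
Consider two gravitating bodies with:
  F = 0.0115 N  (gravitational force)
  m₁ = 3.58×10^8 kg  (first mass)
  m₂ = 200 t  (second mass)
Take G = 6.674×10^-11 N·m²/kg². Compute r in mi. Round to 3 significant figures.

0.401 mi

From Newton's law of gravitation: r = √(G·m₁m₂/F).
F = 0.0115 N; m₁ = 3.58×10^8 kg; m₂ = 200 t = 2.000×10^5 kg; G = 6.674×10^-11 N·m²/kg².
r = 644.6 m
644.6 m × (1 mi / 1609 m) = 0.4005 mi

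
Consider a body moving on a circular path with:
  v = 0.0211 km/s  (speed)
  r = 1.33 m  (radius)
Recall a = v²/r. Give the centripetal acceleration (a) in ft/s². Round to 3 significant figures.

Directly: a = v²/r.
v = 0.0211 km/s = 21.10 m/s; r = 1.33 m.
a = 334.7 m/s²
334.7 m/s² × (1 ft/s² / 0.3048 m/s²) = 1098 ft/s²

1100 ft/s²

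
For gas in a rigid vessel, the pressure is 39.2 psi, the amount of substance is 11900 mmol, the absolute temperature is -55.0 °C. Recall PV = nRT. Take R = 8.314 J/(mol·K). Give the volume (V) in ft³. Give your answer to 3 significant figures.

From the ideal-gas law: V = nRT/P.
P = 39.2 psi = 2.703×10^5 Pa; n = 11900 mmol = 11.90 mol; T = -55.0 °C = 218.1 K; R = 8.314 J/(mol·K).
V = 0.07986 m³
0.07986 m³ × (1 ft³ / 0.02832 m³) = 2.820 ft³

2.82 ft³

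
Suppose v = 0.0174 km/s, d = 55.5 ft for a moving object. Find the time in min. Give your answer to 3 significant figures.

0.0162 min

Rearranging v = d/t for t: t = d/v.
v = 0.0174 km/s = 17.40 m/s; d = 55.5 ft = 16.92 m.
t = 0.9722 s
0.9722 s × (1 min / 60.00 s) = 0.01620 min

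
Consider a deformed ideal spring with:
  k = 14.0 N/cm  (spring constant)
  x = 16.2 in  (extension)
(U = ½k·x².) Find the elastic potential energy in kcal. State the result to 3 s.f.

0.0283 kcal

Directly: U = ½kx².
k = 14.0 N/cm = 1400 N/m; x = 16.2 in = 0.4115 m.
U = 118.5 J
118.5 J × (1 kcal / 4184 J) = 0.02833 kcal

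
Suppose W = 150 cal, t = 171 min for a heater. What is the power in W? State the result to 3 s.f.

Directly: P = W/t.
W = 150 cal = 627.6 J; t = 171 min = 10260 s.
P = 0.06117 W

0.0612 W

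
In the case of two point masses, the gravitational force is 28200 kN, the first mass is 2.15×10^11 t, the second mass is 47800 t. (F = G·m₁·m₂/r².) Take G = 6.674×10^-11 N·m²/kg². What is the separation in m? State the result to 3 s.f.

156 m

From Newton's law of gravitation: r = √(G·m₁m₂/F).
F = 28200 kN = 2.820×10^7 N; m₁ = 2.15×10^11 t = 2.150×10^14 kg; m₂ = 47800 t = 4.780×10^7 kg; G = 6.674×10^-11 N·m²/kg².
r = 156.0 m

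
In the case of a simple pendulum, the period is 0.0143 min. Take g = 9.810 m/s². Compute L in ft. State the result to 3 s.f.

0.600 ft

Rearranging T = 2π√(L/g) for L: L = g·(T/2π)².
T = 0.0143 min = 0.8580 s; g = 9.810 m/s².
L = 0.1829 m
0.1829 m × (1 ft / 0.3048 m) = 0.6002 ft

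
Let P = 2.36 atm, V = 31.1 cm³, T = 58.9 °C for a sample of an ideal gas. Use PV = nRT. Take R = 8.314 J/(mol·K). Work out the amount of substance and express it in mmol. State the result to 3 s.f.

2.69 mmol

From the ideal-gas law: n = PV/(RT).
P = 2.36 atm = 2.391×10^5 Pa; V = 31.1 cm³ = 3.110×10^-5 m³; T = 58.9 °C = 332.0 K; R = 8.314 J/(mol·K).
n = 0.002694 mol
0.002694 mol × (1 mmol / 0.001000 mol) = 2.694 mmol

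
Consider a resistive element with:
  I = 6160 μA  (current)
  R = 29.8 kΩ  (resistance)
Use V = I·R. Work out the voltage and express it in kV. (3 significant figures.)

From Ohm's law: V = IR.
I = 6160 μA = 0.006160 A; R = 29.8 kΩ = 29800 Ω.
V = 183.6 V  (the unit combination reduces to kg·m²/(A·s³) = V)
183.6 V × (1 kV / 1000 V) = 0.1836 kV

0.184 kV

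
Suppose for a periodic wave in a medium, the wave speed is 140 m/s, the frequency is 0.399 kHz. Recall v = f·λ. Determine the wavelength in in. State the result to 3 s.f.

13.8 in

Rearranging: λ = v/f.
v = 140 m/s; f = 0.399 kHz = 399.0 Hz.
λ = 0.3509 m
0.3509 m × (1 in / 0.02540 m) = 13.81 in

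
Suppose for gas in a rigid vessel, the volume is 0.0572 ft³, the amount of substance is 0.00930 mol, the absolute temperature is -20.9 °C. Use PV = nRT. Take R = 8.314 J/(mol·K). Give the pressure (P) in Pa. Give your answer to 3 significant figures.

Directly: P = nRT/V.
V = 0.0572 ft³ = 0.001620 m³; n = 0.00930 mol; T = -20.9 °C = 252.2 K; R = 8.314 J/(mol·K).
P = 12042 Pa  (the unit combination reduces to kg/(m·s²) = Pa)

12000 Pa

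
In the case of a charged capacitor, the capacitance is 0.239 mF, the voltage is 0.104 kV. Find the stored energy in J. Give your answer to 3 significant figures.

1.29 J

Directly: E = ½CV².
C = 0.239 mF = 2.390×10^-4 F; V = 0.104 kV = 104.0 V.
E = 1.293 J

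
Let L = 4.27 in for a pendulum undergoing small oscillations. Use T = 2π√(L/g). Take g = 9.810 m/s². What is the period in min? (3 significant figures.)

0.0110 min

Directly: T = 2π√(L/g).
L = 4.27 in = 0.1085 m; g = 9.810 m/s².
T = 0.6607 s
0.6607 s × (1 min / 60.00 s) = 0.01101 min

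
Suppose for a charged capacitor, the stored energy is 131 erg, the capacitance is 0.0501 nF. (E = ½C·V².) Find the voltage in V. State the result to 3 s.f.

Rearranging: V = √(2E/C).
E = 131 erg = 1.310×10^-5 J; C = 0.0501 nF = 5.010×10^-11 F.
V = 723.2 V  (the unit combination reduces to kg·m²/(A·s³) = V)

723 V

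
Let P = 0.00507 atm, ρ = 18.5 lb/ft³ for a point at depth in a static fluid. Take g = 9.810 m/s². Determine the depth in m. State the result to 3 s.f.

0.177 m

Rearranging P = ρ·g·h for h: h = P/(ρ·g).
P = 0.00507 atm = 513.7 Pa; ρ = 18.5 lb/ft³ = 296.3 kg/m³; g = 9.810 m/s².
h = 0.1767 m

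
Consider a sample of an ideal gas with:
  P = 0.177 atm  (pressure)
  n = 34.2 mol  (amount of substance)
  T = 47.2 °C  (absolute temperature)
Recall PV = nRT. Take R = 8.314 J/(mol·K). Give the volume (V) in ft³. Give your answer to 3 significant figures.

Solving PV = nRT for V: V = nRT/P.
P = 0.177 atm = 17935 Pa; n = 34.2 mol; T = 47.2 °C = 320.3 K; R = 8.314 J/(mol·K).
V = 5.079 m³
5.079 m³ × (1 ft³ / 0.02832 m³) = 179.4 ft³

179 ft³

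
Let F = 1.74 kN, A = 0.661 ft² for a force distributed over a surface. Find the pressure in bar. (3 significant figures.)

0.283 bar

Directly: P = F/A.
F = 1.74 kN = 1740 N; A = 0.661 ft² = 0.06141 m².
P = 28335 Pa
28335 Pa × (1 bar / 1.000×10^5 Pa) = 0.2833 bar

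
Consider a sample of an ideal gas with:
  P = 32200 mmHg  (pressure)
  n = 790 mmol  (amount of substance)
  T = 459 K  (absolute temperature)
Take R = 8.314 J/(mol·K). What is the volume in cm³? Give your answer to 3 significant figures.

From the ideal-gas law: V = nRT/P.
P = 32200 mmHg = 4.293×10^6 Pa; n = 790 mmol = 0.7900 mol; T = 459 K; R = 8.314 J/(mol·K).
V = 7.023×10^-4 m³
7.023×10^-4 m³ × (1 cm³ / 1.000×10^-6 m³) = 702.3 cm³

702 cm³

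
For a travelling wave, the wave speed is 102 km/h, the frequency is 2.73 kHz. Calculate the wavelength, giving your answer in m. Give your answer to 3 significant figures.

0.0104 m

Rearranging: λ = v/f.
v = 102 km/h = 28.33 m/s; f = 2.73 kHz = 2730 Hz.
λ = 0.01038 m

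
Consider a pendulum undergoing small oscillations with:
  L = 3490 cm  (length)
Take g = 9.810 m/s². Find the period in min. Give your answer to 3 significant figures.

0.198 min

T is given directly by: T = 2π√(L/g).
L = 3490 cm = 34.90 m; g = 9.810 m/s².
T = 11.85 s
11.85 s × (1 min / 60.00 s) = 0.1975 min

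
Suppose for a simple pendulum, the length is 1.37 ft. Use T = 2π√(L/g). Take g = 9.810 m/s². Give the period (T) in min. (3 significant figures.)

0.0216 min

Directly: T = 2π√(L/g).
L = 1.37 ft = 0.4176 m; g = 9.810 m/s².
T = 1.296 s
1.296 s × (1 min / 60.00 s) = 0.02161 min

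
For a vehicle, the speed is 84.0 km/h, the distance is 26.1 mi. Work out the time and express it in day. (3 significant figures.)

Rearranging: t = d/v.
v = 84.0 km/h = 23.33 m/s; d = 26.1 mi = 42004 m.
t = 1800 s
1800 s × (1 day / 86400 s) = 0.02084 day

0.0208 day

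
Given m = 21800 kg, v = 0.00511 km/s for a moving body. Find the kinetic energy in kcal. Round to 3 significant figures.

68.0 kcal

Directly: KE = ½mv².
m = 21800 kg; v = 0.00511 km/s = 5.110 m/s.
KE = 2.846×10^5 J
2.846×10^5 J × (1 kcal / 4184 J) = 68.03 kcal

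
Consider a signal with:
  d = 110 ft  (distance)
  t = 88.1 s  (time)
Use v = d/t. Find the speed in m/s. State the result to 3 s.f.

Directly: v = d/t.
d = 110 ft = 33.53 m; t = 88.1 s.
v = 0.3806 m/s

0.381 m/s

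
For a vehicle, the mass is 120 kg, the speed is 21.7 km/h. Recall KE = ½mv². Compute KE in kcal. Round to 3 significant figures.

KE is given directly by: KE = ½mv².
m = 120 kg; v = 21.7 km/h = 6.028 m/s.
KE = 2180 J
2180 J × (1 kcal / 4184 J) = 0.5210 kcal

0.521 kcal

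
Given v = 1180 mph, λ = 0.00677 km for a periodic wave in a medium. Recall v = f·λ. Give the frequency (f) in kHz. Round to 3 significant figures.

Rearranging: f = v/λ.
v = 1180 mph = 527.5 m/s; λ = 0.00677 km = 6.770 m.
f = 77.92 Hz
77.92 Hz × (1 kHz / 1000 Hz) = 0.07792 kHz

0.0779 kHz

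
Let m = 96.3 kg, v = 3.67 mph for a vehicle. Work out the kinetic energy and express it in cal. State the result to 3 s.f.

31.0 cal

KE is given directly by: KE = ½mv².
m = 96.3 kg; v = 3.67 mph = 1.641 m/s.
KE = 129.6 J
129.6 J × (1 cal / 4.184 J) = 30.98 cal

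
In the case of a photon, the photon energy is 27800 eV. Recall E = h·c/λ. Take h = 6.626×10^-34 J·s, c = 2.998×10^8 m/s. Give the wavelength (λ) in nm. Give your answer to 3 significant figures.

Rearranging: λ = hc/E.
E = 27800 eV = 4.454×10^-15 J; h = 6.626×10^-34 J·s; c = 2.998×10^8 m/s.
λ = 4.460×10^-11 m
4.460×10^-11 m × (1 nm / 1.000×10^-9 m) = 0.04460 nm

0.0446 nm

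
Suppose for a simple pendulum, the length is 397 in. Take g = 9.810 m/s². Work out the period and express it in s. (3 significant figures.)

6.37 s

Directly: T = 2π√(L/g).
L = 397 in = 10.08 m; g = 9.810 m/s².
T = 6.370 s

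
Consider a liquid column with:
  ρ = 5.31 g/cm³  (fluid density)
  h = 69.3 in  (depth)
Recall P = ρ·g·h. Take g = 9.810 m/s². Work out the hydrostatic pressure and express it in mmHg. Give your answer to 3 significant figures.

688 mmHg

P is given directly by: P = ρgh.
ρ = 5.31 g/cm³ = 5310 kg/m³; h = 69.3 in = 1.760 m; g = 9.810 m/s².
P = 91692 Pa
91692 Pa × (1 mmHg / 133.3 Pa) = 687.7 mmHg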